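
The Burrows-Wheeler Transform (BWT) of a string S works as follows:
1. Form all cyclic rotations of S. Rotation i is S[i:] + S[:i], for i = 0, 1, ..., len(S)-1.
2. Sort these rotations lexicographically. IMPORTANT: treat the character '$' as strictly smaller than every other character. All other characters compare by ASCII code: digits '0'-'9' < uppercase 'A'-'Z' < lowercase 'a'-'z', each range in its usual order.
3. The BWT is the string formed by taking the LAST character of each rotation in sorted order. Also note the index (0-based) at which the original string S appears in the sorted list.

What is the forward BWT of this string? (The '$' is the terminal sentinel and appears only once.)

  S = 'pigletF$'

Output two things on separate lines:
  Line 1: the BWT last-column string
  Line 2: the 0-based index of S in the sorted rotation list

All 8 rotations (rotation i = S[i:]+S[:i]):
  rot[0] = pigletF$
  rot[1] = igletF$p
  rot[2] = gletF$pi
  rot[3] = letF$pig
  rot[4] = etF$pigl
  rot[5] = tF$pigle
  rot[6] = F$piglet
  rot[7] = $pigletF
Sorted (with $ < everything):
  sorted[0] = $pigletF  (last char: 'F')
  sorted[1] = F$piglet  (last char: 't')
  sorted[2] = etF$pigl  (last char: 'l')
  sorted[3] = gletF$pi  (last char: 'i')
  sorted[4] = igletF$p  (last char: 'p')
  sorted[5] = letF$pig  (last char: 'g')
  sorted[6] = pigletF$  (last char: '$')
  sorted[7] = tF$pigle  (last char: 'e')
Last column: Ftlipg$e
Original string S is at sorted index 6

Answer: Ftlipg$e
6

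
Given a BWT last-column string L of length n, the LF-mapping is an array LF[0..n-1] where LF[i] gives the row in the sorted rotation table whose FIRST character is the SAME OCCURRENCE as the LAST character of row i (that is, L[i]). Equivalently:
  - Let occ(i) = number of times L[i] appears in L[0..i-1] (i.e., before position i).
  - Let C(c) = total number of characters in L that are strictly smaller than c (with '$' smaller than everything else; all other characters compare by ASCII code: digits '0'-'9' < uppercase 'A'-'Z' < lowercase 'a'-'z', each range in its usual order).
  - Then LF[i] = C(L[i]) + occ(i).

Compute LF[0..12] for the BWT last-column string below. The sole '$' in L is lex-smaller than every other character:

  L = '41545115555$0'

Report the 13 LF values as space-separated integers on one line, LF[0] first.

Answer: 5 2 7 6 8 3 4 9 10 11 12 0 1

Derivation:
Char counts: '$':1, '0':1, '1':3, '4':2, '5':6
C (first-col start): C('$')=0, C('0')=1, C('1')=2, C('4')=5, C('5')=7
L[0]='4': occ=0, LF[0]=C('4')+0=5+0=5
L[1]='1': occ=0, LF[1]=C('1')+0=2+0=2
L[2]='5': occ=0, LF[2]=C('5')+0=7+0=7
L[3]='4': occ=1, LF[3]=C('4')+1=5+1=6
L[4]='5': occ=1, LF[4]=C('5')+1=7+1=8
L[5]='1': occ=1, LF[5]=C('1')+1=2+1=3
L[6]='1': occ=2, LF[6]=C('1')+2=2+2=4
L[7]='5': occ=2, LF[7]=C('5')+2=7+2=9
L[8]='5': occ=3, LF[8]=C('5')+3=7+3=10
L[9]='5': occ=4, LF[9]=C('5')+4=7+4=11
L[10]='5': occ=5, LF[10]=C('5')+5=7+5=12
L[11]='$': occ=0, LF[11]=C('$')+0=0+0=0
L[12]='0': occ=0, LF[12]=C('0')+0=1+0=1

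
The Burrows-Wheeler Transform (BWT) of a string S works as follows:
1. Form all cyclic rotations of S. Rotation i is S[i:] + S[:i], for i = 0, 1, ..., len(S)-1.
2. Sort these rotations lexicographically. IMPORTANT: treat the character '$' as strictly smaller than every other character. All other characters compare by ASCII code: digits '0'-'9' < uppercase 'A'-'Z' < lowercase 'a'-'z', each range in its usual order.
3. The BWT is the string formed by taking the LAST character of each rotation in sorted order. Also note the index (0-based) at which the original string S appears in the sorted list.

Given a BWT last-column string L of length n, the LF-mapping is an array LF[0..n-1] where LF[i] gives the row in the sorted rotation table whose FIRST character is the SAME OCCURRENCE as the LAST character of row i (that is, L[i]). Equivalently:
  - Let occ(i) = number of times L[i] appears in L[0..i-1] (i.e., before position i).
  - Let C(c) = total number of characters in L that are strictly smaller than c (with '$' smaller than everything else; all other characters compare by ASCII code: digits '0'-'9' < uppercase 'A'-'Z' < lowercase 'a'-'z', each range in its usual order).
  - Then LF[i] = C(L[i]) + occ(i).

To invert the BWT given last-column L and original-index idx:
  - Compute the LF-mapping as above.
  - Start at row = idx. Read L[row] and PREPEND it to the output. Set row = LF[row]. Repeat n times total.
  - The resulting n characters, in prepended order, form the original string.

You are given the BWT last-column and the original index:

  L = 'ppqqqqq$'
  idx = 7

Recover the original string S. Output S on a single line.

Answer: qqqqqpp$

Derivation:
LF mapping: 1 2 3 4 5 6 7 0
Walk LF starting at row 7, prepending L[row]:
  step 1: row=7, L[7]='$', prepend. Next row=LF[7]=0
  step 2: row=0, L[0]='p', prepend. Next row=LF[0]=1
  step 3: row=1, L[1]='p', prepend. Next row=LF[1]=2
  step 4: row=2, L[2]='q', prepend. Next row=LF[2]=3
  step 5: row=3, L[3]='q', prepend. Next row=LF[3]=4
  step 6: row=4, L[4]='q', prepend. Next row=LF[4]=5
  step 7: row=5, L[5]='q', prepend. Next row=LF[5]=6
  step 8: row=6, L[6]='q', prepend. Next row=LF[6]=7
Reversed output: qqqqqpp$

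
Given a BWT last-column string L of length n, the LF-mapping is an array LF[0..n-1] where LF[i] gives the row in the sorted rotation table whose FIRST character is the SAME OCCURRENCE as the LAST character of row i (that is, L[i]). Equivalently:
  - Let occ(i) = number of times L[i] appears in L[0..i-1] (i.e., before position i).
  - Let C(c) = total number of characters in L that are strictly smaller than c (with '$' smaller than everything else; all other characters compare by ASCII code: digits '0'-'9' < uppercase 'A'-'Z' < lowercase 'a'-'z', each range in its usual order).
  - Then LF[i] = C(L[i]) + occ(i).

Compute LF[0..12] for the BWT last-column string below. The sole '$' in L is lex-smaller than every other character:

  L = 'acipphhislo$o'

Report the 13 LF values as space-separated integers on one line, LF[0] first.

Answer: 1 2 5 10 11 3 4 6 12 7 8 0 9

Derivation:
Char counts: '$':1, 'a':1, 'c':1, 'h':2, 'i':2, 'l':1, 'o':2, 'p':2, 's':1
C (first-col start): C('$')=0, C('a')=1, C('c')=2, C('h')=3, C('i')=5, C('l')=7, C('o')=8, C('p')=10, C('s')=12
L[0]='a': occ=0, LF[0]=C('a')+0=1+0=1
L[1]='c': occ=0, LF[1]=C('c')+0=2+0=2
L[2]='i': occ=0, LF[2]=C('i')+0=5+0=5
L[3]='p': occ=0, LF[3]=C('p')+0=10+0=10
L[4]='p': occ=1, LF[4]=C('p')+1=10+1=11
L[5]='h': occ=0, LF[5]=C('h')+0=3+0=3
L[6]='h': occ=1, LF[6]=C('h')+1=3+1=4
L[7]='i': occ=1, LF[7]=C('i')+1=5+1=6
L[8]='s': occ=0, LF[8]=C('s')+0=12+0=12
L[9]='l': occ=0, LF[9]=C('l')+0=7+0=7
L[10]='o': occ=0, LF[10]=C('o')+0=8+0=8
L[11]='$': occ=0, LF[11]=C('$')+0=0+0=0
L[12]='o': occ=1, LF[12]=C('o')+1=8+1=9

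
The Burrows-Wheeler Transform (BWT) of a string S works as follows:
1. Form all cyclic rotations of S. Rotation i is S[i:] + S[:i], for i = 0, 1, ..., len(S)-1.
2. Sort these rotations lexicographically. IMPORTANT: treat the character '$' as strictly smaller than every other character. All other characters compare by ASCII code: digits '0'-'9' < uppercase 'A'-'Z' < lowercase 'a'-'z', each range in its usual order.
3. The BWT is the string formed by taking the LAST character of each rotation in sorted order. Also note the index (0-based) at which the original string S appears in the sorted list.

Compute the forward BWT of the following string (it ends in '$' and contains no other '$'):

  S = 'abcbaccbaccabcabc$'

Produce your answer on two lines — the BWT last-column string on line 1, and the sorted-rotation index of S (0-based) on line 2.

All 18 rotations (rotation i = S[i:]+S[:i]):
  rot[0] = abcbaccbaccabcabc$
  rot[1] = bcbaccbaccabcabc$a
  rot[2] = cbaccbaccabcabc$ab
  rot[3] = baccbaccabcabc$abc
  rot[4] = accbaccabcabc$abcb
  rot[5] = ccbaccabcabc$abcba
  rot[6] = cbaccabcabc$abcbac
  rot[7] = baccabcabc$abcbacc
  rot[8] = accabcabc$abcbaccb
  rot[9] = ccabcabc$abcbaccba
  rot[10] = cabcabc$abcbaccbac
  rot[11] = abcabc$abcbaccbacc
  rot[12] = bcabc$abcbaccbacca
  rot[13] = cabc$abcbaccbaccab
  rot[14] = abc$abcbaccbaccabc
  rot[15] = bc$abcbaccbaccabca
  rot[16] = c$abcbaccbaccabcab
  rot[17] = $abcbaccbaccabcabc
Sorted (with $ < everything):
  sorted[0] = $abcbaccbaccabcabc  (last char: 'c')
  sorted[1] = abc$abcbaccbaccabc  (last char: 'c')
  sorted[2] = abcabc$abcbaccbacc  (last char: 'c')
  sorted[3] = abcbaccbaccabcabc$  (last char: '$')
  sorted[4] = accabcabc$abcbaccb  (last char: 'b')
  sorted[5] = accbaccabcabc$abcb  (last char: 'b')
  sorted[6] = baccabcabc$abcbacc  (last char: 'c')
  sorted[7] = baccbaccabcabc$abc  (last char: 'c')
  sorted[8] = bc$abcbaccbaccabca  (last char: 'a')
  sorted[9] = bcabc$abcbaccbacca  (last char: 'a')
  sorted[10] = bcbaccbaccabcabc$a  (last char: 'a')
  sorted[11] = c$abcbaccbaccabcab  (last char: 'b')
  sorted[12] = cabc$abcbaccbaccab  (last char: 'b')
  sorted[13] = cabcabc$abcbaccbac  (last char: 'c')
  sorted[14] = cbaccabcabc$abcbac  (last char: 'c')
  sorted[15] = cbaccbaccabcabc$ab  (last char: 'b')
  sorted[16] = ccabcabc$abcbaccba  (last char: 'a')
  sorted[17] = ccbaccabcabc$abcba  (last char: 'a')
Last column: ccc$bbccaaabbccbaa
Original string S is at sorted index 3

Answer: ccc$bbccaaabbccbaa
3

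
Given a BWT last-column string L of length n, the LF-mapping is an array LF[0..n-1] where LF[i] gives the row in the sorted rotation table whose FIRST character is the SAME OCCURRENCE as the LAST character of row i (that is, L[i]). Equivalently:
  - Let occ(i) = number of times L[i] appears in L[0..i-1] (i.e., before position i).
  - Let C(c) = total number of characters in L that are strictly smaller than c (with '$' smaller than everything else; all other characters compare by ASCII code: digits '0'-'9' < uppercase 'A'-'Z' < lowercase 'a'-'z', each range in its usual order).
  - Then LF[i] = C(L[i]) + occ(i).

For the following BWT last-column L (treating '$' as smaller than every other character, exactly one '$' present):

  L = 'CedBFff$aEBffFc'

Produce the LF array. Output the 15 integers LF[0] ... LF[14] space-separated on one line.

Answer: 3 10 9 1 5 11 12 0 7 4 2 13 14 6 8

Derivation:
Char counts: '$':1, 'B':2, 'C':1, 'E':1, 'F':2, 'a':1, 'c':1, 'd':1, 'e':1, 'f':4
C (first-col start): C('$')=0, C('B')=1, C('C')=3, C('E')=4, C('F')=5, C('a')=7, C('c')=8, C('d')=9, C('e')=10, C('f')=11
L[0]='C': occ=0, LF[0]=C('C')+0=3+0=3
L[1]='e': occ=0, LF[1]=C('e')+0=10+0=10
L[2]='d': occ=0, LF[2]=C('d')+0=9+0=9
L[3]='B': occ=0, LF[3]=C('B')+0=1+0=1
L[4]='F': occ=0, LF[4]=C('F')+0=5+0=5
L[5]='f': occ=0, LF[5]=C('f')+0=11+0=11
L[6]='f': occ=1, LF[6]=C('f')+1=11+1=12
L[7]='$': occ=0, LF[7]=C('$')+0=0+0=0
L[8]='a': occ=0, LF[8]=C('a')+0=7+0=7
L[9]='E': occ=0, LF[9]=C('E')+0=4+0=4
L[10]='B': occ=1, LF[10]=C('B')+1=1+1=2
L[11]='f': occ=2, LF[11]=C('f')+2=11+2=13
L[12]='f': occ=3, LF[12]=C('f')+3=11+3=14
L[13]='F': occ=1, LF[13]=C('F')+1=5+1=6
L[14]='c': occ=0, LF[14]=C('c')+0=8+0=8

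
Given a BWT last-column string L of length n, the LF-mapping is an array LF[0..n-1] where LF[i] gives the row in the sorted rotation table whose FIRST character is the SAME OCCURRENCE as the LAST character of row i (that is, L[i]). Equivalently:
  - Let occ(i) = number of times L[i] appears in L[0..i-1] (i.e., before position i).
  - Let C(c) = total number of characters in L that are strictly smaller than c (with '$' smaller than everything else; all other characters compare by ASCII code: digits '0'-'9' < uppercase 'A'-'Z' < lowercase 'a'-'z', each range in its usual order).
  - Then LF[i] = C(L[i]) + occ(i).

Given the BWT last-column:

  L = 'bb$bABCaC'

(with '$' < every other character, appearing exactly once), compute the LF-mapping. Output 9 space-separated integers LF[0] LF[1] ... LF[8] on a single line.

Answer: 6 7 0 8 1 2 3 5 4

Derivation:
Char counts: '$':1, 'A':1, 'B':1, 'C':2, 'a':1, 'b':3
C (first-col start): C('$')=0, C('A')=1, C('B')=2, C('C')=3, C('a')=5, C('b')=6
L[0]='b': occ=0, LF[0]=C('b')+0=6+0=6
L[1]='b': occ=1, LF[1]=C('b')+1=6+1=7
L[2]='$': occ=0, LF[2]=C('$')+0=0+0=0
L[3]='b': occ=2, LF[3]=C('b')+2=6+2=8
L[4]='A': occ=0, LF[4]=C('A')+0=1+0=1
L[5]='B': occ=0, LF[5]=C('B')+0=2+0=2
L[6]='C': occ=0, LF[6]=C('C')+0=3+0=3
L[7]='a': occ=0, LF[7]=C('a')+0=5+0=5
L[8]='C': occ=1, LF[8]=C('C')+1=3+1=4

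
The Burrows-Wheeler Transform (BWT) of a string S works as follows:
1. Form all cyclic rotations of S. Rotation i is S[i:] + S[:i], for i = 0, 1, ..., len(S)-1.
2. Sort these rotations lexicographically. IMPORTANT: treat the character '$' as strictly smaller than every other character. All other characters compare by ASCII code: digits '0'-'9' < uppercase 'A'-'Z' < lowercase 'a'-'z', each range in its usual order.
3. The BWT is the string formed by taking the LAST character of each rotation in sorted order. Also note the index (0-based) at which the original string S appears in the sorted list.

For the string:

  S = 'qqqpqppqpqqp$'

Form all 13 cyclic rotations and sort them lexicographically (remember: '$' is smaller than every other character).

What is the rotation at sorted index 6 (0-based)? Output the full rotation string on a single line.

All 13 rotations (rotation i = S[i:]+S[:i]):
  rot[0] = qqqpqppqpqqp$
  rot[1] = qqpqppqpqqp$q
  rot[2] = qpqppqpqqp$qq
  rot[3] = pqppqpqqp$qqq
  rot[4] = qppqpqqp$qqqp
  rot[5] = ppqpqqp$qqqpq
  rot[6] = pqpqqp$qqqpqp
  rot[7] = qpqqp$qqqpqpp
  rot[8] = pqqp$qqqpqppq
  rot[9] = qqp$qqqpqppqp
  rot[10] = qp$qqqpqppqpq
  rot[11] = p$qqqpqppqpqq
  rot[12] = $qqqpqppqpqqp
Sorted (with $ < everything):
  sorted[0] = $qqqpqppqpqqp
  sorted[1] = p$qqqpqppqpqq
  sorted[2] = ppqpqqp$qqqpq
  sorted[3] = pqppqpqqp$qqq
  sorted[4] = pqpqqp$qqqpqp
  sorted[5] = pqqp$qqqpqppq
  sorted[6] = qp$qqqpqppqpq
  sorted[7] = qppqpqqp$qqqp
  sorted[8] = qpqppqpqqp$qq
  sorted[9] = qpqqp$qqqpqpp
  sorted[10] = qqp$qqqpqppqp
  sorted[11] = qqpqppqpqqp$q
  sorted[12] = qqqpqppqpqqp$
sorted[6] = qp$qqqpqppqpq

Answer: qp$qqqpqppqpq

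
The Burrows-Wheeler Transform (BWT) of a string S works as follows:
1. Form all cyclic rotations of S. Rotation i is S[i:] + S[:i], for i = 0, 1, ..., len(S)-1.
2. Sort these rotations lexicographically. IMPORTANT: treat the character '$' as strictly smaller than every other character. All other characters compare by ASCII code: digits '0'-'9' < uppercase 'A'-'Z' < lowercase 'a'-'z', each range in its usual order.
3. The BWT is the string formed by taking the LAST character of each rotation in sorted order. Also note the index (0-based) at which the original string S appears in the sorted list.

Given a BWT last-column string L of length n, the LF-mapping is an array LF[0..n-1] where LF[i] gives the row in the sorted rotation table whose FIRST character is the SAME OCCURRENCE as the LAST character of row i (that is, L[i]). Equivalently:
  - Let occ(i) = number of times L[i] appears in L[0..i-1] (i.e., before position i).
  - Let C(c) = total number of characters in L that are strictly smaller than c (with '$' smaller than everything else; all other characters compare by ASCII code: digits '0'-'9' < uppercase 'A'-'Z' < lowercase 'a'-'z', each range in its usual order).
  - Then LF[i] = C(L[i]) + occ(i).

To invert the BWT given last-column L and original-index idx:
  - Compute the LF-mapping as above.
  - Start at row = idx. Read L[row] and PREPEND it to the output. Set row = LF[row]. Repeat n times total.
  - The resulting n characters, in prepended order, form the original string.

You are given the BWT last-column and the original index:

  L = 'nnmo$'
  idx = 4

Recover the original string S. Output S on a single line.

LF mapping: 2 3 1 4 0
Walk LF starting at row 4, prepending L[row]:
  step 1: row=4, L[4]='$', prepend. Next row=LF[4]=0
  step 2: row=0, L[0]='n', prepend. Next row=LF[0]=2
  step 3: row=2, L[2]='m', prepend. Next row=LF[2]=1
  step 4: row=1, L[1]='n', prepend. Next row=LF[1]=3
  step 5: row=3, L[3]='o', prepend. Next row=LF[3]=4
Reversed output: onmn$

Answer: onmn$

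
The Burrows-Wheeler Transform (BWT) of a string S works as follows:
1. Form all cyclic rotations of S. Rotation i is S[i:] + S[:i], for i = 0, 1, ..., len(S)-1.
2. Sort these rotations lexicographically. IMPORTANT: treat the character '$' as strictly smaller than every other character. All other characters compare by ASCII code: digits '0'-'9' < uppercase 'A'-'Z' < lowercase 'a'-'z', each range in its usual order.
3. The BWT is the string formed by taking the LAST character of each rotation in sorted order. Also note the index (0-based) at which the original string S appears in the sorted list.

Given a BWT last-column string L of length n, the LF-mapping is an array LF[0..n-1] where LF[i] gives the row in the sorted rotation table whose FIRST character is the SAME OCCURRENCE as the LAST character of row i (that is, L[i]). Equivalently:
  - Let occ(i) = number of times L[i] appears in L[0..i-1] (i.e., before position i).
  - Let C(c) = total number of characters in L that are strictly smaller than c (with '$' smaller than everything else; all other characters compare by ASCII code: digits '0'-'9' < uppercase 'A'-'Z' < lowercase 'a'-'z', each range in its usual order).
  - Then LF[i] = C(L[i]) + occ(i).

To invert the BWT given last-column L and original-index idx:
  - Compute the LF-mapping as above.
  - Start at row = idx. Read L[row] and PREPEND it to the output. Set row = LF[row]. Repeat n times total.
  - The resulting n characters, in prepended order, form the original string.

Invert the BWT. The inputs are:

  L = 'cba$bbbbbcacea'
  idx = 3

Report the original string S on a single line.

LF mapping: 10 4 1 0 5 6 7 8 9 11 2 12 13 3
Walk LF starting at row 3, prepending L[row]:
  step 1: row=3, L[3]='$', prepend. Next row=LF[3]=0
  step 2: row=0, L[0]='c', prepend. Next row=LF[0]=10
  step 3: row=10, L[10]='a', prepend. Next row=LF[10]=2
  step 4: row=2, L[2]='a', prepend. Next row=LF[2]=1
  step 5: row=1, L[1]='b', prepend. Next row=LF[1]=4
  step 6: row=4, L[4]='b', prepend. Next row=LF[4]=5
  step 7: row=5, L[5]='b', prepend. Next row=LF[5]=6
  step 8: row=6, L[6]='b', prepend. Next row=LF[6]=7
  step 9: row=7, L[7]='b', prepend. Next row=LF[7]=8
  step 10: row=8, L[8]='b', prepend. Next row=LF[8]=9
  step 11: row=9, L[9]='c', prepend. Next row=LF[9]=11
  step 12: row=11, L[11]='c', prepend. Next row=LF[11]=12
  step 13: row=12, L[12]='e', prepend. Next row=LF[12]=13
  step 14: row=13, L[13]='a', prepend. Next row=LF[13]=3
Reversed output: aeccbbbbbbaac$

Answer: aeccbbbbbbaac$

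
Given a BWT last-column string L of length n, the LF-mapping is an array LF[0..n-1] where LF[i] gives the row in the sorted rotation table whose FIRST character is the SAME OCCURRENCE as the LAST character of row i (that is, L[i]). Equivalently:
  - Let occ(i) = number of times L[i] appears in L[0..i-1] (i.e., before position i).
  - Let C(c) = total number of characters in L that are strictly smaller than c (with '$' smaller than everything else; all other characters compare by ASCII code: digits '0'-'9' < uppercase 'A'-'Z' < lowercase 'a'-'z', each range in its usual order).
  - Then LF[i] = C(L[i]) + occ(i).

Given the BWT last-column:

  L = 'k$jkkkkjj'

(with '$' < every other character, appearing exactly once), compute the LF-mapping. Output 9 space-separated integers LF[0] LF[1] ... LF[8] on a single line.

Answer: 4 0 1 5 6 7 8 2 3

Derivation:
Char counts: '$':1, 'j':3, 'k':5
C (first-col start): C('$')=0, C('j')=1, C('k')=4
L[0]='k': occ=0, LF[0]=C('k')+0=4+0=4
L[1]='$': occ=0, LF[1]=C('$')+0=0+0=0
L[2]='j': occ=0, LF[2]=C('j')+0=1+0=1
L[3]='k': occ=1, LF[3]=C('k')+1=4+1=5
L[4]='k': occ=2, LF[4]=C('k')+2=4+2=6
L[5]='k': occ=3, LF[5]=C('k')+3=4+3=7
L[6]='k': occ=4, LF[6]=C('k')+4=4+4=8
L[7]='j': occ=1, LF[7]=C('j')+1=1+1=2
L[8]='j': occ=2, LF[8]=C('j')+2=1+2=3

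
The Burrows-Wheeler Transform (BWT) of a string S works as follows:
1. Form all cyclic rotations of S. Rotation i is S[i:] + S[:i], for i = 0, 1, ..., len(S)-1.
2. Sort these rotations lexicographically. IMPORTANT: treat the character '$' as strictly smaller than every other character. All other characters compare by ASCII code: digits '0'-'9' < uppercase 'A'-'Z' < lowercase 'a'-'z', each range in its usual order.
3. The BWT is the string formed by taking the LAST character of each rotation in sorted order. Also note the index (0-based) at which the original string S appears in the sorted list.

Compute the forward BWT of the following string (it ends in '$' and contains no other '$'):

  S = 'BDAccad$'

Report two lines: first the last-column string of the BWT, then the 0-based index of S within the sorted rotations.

All 8 rotations (rotation i = S[i:]+S[:i]):
  rot[0] = BDAccad$
  rot[1] = DAccad$B
  rot[2] = Accad$BD
  rot[3] = ccad$BDA
  rot[4] = cad$BDAc
  rot[5] = ad$BDAcc
  rot[6] = d$BDAcca
  rot[7] = $BDAccad
Sorted (with $ < everything):
  sorted[0] = $BDAccad  (last char: 'd')
  sorted[1] = Accad$BD  (last char: 'D')
  sorted[2] = BDAccad$  (last char: '$')
  sorted[3] = DAccad$B  (last char: 'B')
  sorted[4] = ad$BDAcc  (last char: 'c')
  sorted[5] = cad$BDAc  (last char: 'c')
  sorted[6] = ccad$BDA  (last char: 'A')
  sorted[7] = d$BDAcca  (last char: 'a')
Last column: dD$BccAa
Original string S is at sorted index 2

Answer: dD$BccAa
2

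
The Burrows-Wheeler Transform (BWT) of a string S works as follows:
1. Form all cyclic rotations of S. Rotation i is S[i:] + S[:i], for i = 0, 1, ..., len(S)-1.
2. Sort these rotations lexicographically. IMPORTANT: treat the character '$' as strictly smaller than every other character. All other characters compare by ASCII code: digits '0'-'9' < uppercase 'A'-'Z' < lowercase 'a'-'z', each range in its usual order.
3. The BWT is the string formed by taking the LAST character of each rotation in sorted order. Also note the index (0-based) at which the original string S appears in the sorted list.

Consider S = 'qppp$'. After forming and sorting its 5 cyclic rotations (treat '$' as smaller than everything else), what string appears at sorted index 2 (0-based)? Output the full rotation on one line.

All 5 rotations (rotation i = S[i:]+S[:i]):
  rot[0] = qppp$
  rot[1] = ppp$q
  rot[2] = pp$qp
  rot[3] = p$qpp
  rot[4] = $qppp
Sorted (with $ < everything):
  sorted[0] = $qppp
  sorted[1] = p$qpp
  sorted[2] = pp$qp
  sorted[3] = ppp$q
  sorted[4] = qppp$
sorted[2] = pp$qp

Answer: pp$qp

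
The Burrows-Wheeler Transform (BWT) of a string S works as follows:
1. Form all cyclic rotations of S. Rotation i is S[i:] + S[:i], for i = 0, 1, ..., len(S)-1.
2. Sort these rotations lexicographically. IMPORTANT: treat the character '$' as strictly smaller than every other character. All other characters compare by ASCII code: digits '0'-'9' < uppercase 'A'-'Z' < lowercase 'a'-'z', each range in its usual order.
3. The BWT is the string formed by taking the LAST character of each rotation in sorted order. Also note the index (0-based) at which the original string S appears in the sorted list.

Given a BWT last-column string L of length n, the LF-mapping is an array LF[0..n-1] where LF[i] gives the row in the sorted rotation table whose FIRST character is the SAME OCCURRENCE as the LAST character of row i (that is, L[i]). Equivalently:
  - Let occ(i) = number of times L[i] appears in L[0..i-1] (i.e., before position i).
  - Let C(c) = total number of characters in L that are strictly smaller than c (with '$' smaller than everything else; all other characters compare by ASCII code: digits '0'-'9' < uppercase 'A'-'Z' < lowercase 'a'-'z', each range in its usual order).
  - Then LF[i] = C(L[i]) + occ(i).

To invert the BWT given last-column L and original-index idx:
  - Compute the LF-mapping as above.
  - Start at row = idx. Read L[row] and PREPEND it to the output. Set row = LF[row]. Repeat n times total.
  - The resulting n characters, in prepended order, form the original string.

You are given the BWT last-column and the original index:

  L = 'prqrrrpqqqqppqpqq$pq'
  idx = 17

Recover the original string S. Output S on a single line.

Answer: rpqqqqqpprpqqqrpqrp$

Derivation:
LF mapping: 1 16 7 17 18 19 2 8 9 10 11 3 4 12 5 13 14 0 6 15
Walk LF starting at row 17, prepending L[row]:
  step 1: row=17, L[17]='$', prepend. Next row=LF[17]=0
  step 2: row=0, L[0]='p', prepend. Next row=LF[0]=1
  step 3: row=1, L[1]='r', prepend. Next row=LF[1]=16
  step 4: row=16, L[16]='q', prepend. Next row=LF[16]=14
  step 5: row=14, L[14]='p', prepend. Next row=LF[14]=5
  step 6: row=5, L[5]='r', prepend. Next row=LF[5]=19
  step 7: row=19, L[19]='q', prepend. Next row=LF[19]=15
  step 8: row=15, L[15]='q', prepend. Next row=LF[15]=13
  step 9: row=13, L[13]='q', prepend. Next row=LF[13]=12
  step 10: row=12, L[12]='p', prepend. Next row=LF[12]=4
  step 11: row=4, L[4]='r', prepend. Next row=LF[4]=18
  step 12: row=18, L[18]='p', prepend. Next row=LF[18]=6
  step 13: row=6, L[6]='p', prepend. Next row=LF[6]=2
  step 14: row=2, L[2]='q', prepend. Next row=LF[2]=7
  step 15: row=7, L[7]='q', prepend. Next row=LF[7]=8
  step 16: row=8, L[8]='q', prepend. Next row=LF[8]=9
  step 17: row=9, L[9]='q', prepend. Next row=LF[9]=10
  step 18: row=10, L[10]='q', prepend. Next row=LF[10]=11
  step 19: row=11, L[11]='p', prepend. Next row=LF[11]=3
  step 20: row=3, L[3]='r', prepend. Next row=LF[3]=17
Reversed output: rpqqqqqpprpqqqrpqrp$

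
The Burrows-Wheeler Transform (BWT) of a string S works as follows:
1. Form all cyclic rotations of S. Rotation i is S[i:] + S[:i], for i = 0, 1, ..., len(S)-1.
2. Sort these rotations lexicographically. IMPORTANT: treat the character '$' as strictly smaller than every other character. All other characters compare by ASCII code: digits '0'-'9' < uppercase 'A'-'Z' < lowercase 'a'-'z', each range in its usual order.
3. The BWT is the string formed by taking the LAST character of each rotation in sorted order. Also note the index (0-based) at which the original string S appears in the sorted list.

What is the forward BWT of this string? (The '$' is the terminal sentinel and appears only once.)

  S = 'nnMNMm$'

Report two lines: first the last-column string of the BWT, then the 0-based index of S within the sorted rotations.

All 7 rotations (rotation i = S[i:]+S[:i]):
  rot[0] = nnMNMm$
  rot[1] = nMNMm$n
  rot[2] = MNMm$nn
  rot[3] = NMm$nnM
  rot[4] = Mm$nnMN
  rot[5] = m$nnMNM
  rot[6] = $nnMNMm
Sorted (with $ < everything):
  sorted[0] = $nnMNMm  (last char: 'm')
  sorted[1] = MNMm$nn  (last char: 'n')
  sorted[2] = Mm$nnMN  (last char: 'N')
  sorted[3] = NMm$nnM  (last char: 'M')
  sorted[4] = m$nnMNM  (last char: 'M')
  sorted[5] = nMNMm$n  (last char: 'n')
  sorted[6] = nnMNMm$  (last char: '$')
Last column: mnNMMn$
Original string S is at sorted index 6

Answer: mnNMMn$
6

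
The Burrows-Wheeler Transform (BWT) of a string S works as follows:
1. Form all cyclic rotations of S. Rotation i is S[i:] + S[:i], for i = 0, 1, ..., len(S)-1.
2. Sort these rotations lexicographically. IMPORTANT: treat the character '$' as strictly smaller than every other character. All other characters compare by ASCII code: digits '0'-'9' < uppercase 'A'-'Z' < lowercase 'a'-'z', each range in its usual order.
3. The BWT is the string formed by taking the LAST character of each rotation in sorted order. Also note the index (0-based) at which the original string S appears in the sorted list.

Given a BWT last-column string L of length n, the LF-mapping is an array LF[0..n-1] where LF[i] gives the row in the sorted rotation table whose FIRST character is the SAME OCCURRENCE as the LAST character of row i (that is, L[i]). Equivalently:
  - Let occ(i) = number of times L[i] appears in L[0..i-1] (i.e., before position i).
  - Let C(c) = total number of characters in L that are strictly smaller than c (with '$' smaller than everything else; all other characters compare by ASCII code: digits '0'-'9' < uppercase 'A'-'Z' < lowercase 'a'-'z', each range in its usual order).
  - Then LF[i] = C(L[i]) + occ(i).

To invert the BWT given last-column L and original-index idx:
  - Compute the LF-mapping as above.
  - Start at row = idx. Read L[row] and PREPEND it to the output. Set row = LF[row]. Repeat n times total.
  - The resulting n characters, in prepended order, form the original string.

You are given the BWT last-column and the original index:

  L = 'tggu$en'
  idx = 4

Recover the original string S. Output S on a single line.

Answer: nugget$

Derivation:
LF mapping: 5 2 3 6 0 1 4
Walk LF starting at row 4, prepending L[row]:
  step 1: row=4, L[4]='$', prepend. Next row=LF[4]=0
  step 2: row=0, L[0]='t', prepend. Next row=LF[0]=5
  step 3: row=5, L[5]='e', prepend. Next row=LF[5]=1
  step 4: row=1, L[1]='g', prepend. Next row=LF[1]=2
  step 5: row=2, L[2]='g', prepend. Next row=LF[2]=3
  step 6: row=3, L[3]='u', prepend. Next row=LF[3]=6
  step 7: row=6, L[6]='n', prepend. Next row=LF[6]=4
Reversed output: nugget$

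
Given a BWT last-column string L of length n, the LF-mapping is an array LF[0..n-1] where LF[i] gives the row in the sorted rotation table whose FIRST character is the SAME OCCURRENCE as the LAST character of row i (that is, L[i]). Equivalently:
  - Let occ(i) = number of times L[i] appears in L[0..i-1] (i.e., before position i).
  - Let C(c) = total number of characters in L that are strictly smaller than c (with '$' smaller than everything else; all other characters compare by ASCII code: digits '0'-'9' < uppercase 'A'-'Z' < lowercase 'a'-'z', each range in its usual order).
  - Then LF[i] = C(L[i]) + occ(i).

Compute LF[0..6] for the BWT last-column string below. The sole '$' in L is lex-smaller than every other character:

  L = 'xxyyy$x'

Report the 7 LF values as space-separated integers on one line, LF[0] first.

Char counts: '$':1, 'x':3, 'y':3
C (first-col start): C('$')=0, C('x')=1, C('y')=4
L[0]='x': occ=0, LF[0]=C('x')+0=1+0=1
L[1]='x': occ=1, LF[1]=C('x')+1=1+1=2
L[2]='y': occ=0, LF[2]=C('y')+0=4+0=4
L[3]='y': occ=1, LF[3]=C('y')+1=4+1=5
L[4]='y': occ=2, LF[4]=C('y')+2=4+2=6
L[5]='$': occ=0, LF[5]=C('$')+0=0+0=0
L[6]='x': occ=2, LF[6]=C('x')+2=1+2=3

Answer: 1 2 4 5 6 0 3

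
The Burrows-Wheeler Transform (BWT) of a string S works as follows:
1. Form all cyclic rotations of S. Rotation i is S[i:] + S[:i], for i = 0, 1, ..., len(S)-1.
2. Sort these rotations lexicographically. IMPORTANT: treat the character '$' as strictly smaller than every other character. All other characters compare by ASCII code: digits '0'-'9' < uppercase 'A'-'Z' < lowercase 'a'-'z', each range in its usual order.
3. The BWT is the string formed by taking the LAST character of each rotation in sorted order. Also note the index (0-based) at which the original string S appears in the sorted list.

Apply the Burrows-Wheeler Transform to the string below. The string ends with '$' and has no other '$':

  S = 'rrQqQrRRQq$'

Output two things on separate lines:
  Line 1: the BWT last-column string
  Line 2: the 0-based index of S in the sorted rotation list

All 11 rotations (rotation i = S[i:]+S[:i]):
  rot[0] = rrQqQrRRQq$
  rot[1] = rQqQrRRQq$r
  rot[2] = QqQrRRQq$rr
  rot[3] = qQrRRQq$rrQ
  rot[4] = QrRRQq$rrQq
  rot[5] = rRRQq$rrQqQ
  rot[6] = RRQq$rrQqQr
  rot[7] = RQq$rrQqQrR
  rot[8] = Qq$rrQqQrRR
  rot[9] = q$rrQqQrRRQ
  rot[10] = $rrQqQrRRQq
Sorted (with $ < everything):
  sorted[0] = $rrQqQrRRQq  (last char: 'q')
  sorted[1] = Qq$rrQqQrRR  (last char: 'R')
  sorted[2] = QqQrRRQq$rr  (last char: 'r')
  sorted[3] = QrRRQq$rrQq  (last char: 'q')
  sorted[4] = RQq$rrQqQrR  (last char: 'R')
  sorted[5] = RRQq$rrQqQr  (last char: 'r')
  sorted[6] = q$rrQqQrRRQ  (last char: 'Q')
  sorted[7] = qQrRRQq$rrQ  (last char: 'Q')
  sorted[8] = rQqQrRRQq$r  (last char: 'r')
  sorted[9] = rRRQq$rrQqQ  (last char: 'Q')
  sorted[10] = rrQqQrRRQq$  (last char: '$')
Last column: qRrqRrQQrQ$
Original string S is at sorted index 10

Answer: qRrqRrQQrQ$
10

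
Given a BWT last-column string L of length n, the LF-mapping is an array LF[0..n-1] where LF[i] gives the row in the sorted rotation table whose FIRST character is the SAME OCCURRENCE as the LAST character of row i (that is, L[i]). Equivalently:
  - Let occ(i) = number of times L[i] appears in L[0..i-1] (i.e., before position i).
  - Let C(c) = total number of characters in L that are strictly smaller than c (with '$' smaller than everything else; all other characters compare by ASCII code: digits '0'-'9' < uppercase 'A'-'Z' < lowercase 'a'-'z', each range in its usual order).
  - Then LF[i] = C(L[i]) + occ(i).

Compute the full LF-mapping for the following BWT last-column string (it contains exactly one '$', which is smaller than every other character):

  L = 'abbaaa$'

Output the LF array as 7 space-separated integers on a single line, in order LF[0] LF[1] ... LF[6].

Char counts: '$':1, 'a':4, 'b':2
C (first-col start): C('$')=0, C('a')=1, C('b')=5
L[0]='a': occ=0, LF[0]=C('a')+0=1+0=1
L[1]='b': occ=0, LF[1]=C('b')+0=5+0=5
L[2]='b': occ=1, LF[2]=C('b')+1=5+1=6
L[3]='a': occ=1, LF[3]=C('a')+1=1+1=2
L[4]='a': occ=2, LF[4]=C('a')+2=1+2=3
L[5]='a': occ=3, LF[5]=C('a')+3=1+3=4
L[6]='$': occ=0, LF[6]=C('$')+0=0+0=0

Answer: 1 5 6 2 3 4 0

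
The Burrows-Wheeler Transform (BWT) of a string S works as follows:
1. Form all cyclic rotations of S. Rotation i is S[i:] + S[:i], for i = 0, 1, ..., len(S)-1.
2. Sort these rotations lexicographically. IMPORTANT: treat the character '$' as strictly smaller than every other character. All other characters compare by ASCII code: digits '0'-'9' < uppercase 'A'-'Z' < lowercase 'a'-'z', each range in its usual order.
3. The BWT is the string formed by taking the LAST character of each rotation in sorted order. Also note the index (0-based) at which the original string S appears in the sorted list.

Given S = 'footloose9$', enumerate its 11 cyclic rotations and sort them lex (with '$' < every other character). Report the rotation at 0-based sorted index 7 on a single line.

Answer: ose9$footlo

Derivation:
All 11 rotations (rotation i = S[i:]+S[:i]):
  rot[0] = footloose9$
  rot[1] = ootloose9$f
  rot[2] = otloose9$fo
  rot[3] = tloose9$foo
  rot[4] = loose9$foot
  rot[5] = oose9$footl
  rot[6] = ose9$footlo
  rot[7] = se9$footloo
  rot[8] = e9$footloos
  rot[9] = 9$footloose
  rot[10] = $footloose9
Sorted (with $ < everything):
  sorted[0] = $footloose9
  sorted[1] = 9$footloose
  sorted[2] = e9$footloos
  sorted[3] = footloose9$
  sorted[4] = loose9$foot
  sorted[5] = oose9$footl
  sorted[6] = ootloose9$f
  sorted[7] = ose9$footlo
  sorted[8] = otloose9$fo
  sorted[9] = se9$footloo
  sorted[10] = tloose9$foo
sorted[7] = ose9$footlo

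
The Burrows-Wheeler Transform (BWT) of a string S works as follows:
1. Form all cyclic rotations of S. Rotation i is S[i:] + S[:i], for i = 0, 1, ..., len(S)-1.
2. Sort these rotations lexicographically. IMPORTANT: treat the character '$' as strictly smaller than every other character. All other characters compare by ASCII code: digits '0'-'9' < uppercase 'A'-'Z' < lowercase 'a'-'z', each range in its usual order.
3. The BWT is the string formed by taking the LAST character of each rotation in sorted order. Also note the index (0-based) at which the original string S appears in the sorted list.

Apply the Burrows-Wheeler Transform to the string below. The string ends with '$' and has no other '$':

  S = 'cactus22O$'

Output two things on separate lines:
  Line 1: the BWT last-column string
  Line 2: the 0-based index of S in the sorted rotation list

Answer: Os22c$auct
5

Derivation:
All 10 rotations (rotation i = S[i:]+S[:i]):
  rot[0] = cactus22O$
  rot[1] = actus22O$c
  rot[2] = ctus22O$ca
  rot[3] = tus22O$cac
  rot[4] = us22O$cact
  rot[5] = s22O$cactu
  rot[6] = 22O$cactus
  rot[7] = 2O$cactus2
  rot[8] = O$cactus22
  rot[9] = $cactus22O
Sorted (with $ < everything):
  sorted[0] = $cactus22O  (last char: 'O')
  sorted[1] = 22O$cactus  (last char: 's')
  sorted[2] = 2O$cactus2  (last char: '2')
  sorted[3] = O$cactus22  (last char: '2')
  sorted[4] = actus22O$c  (last char: 'c')
  sorted[5] = cactus22O$  (last char: '$')
  sorted[6] = ctus22O$ca  (last char: 'a')
  sorted[7] = s22O$cactu  (last char: 'u')
  sorted[8] = tus22O$cac  (last char: 'c')
  sorted[9] = us22O$cact  (last char: 't')
Last column: Os22c$auct
Original string S is at sorted index 5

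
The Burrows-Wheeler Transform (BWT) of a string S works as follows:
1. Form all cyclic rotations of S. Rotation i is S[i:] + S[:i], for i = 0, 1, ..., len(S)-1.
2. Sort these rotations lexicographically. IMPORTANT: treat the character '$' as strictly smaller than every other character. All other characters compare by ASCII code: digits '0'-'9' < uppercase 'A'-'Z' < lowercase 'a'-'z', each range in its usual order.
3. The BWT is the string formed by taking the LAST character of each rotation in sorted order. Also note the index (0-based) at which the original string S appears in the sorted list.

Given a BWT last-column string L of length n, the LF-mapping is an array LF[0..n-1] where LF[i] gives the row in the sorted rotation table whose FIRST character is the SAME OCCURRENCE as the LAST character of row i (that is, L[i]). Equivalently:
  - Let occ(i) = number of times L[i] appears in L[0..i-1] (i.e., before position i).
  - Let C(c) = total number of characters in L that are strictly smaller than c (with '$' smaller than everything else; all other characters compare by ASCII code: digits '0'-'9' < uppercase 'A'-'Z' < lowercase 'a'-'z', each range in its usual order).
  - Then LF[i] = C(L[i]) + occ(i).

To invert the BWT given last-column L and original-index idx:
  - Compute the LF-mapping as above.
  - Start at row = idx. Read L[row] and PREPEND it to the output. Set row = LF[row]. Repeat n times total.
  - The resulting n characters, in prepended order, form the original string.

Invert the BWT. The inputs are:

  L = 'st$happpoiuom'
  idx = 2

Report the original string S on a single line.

Answer: hippopotamus$

Derivation:
LF mapping: 10 11 0 2 1 7 8 9 5 3 12 6 4
Walk LF starting at row 2, prepending L[row]:
  step 1: row=2, L[2]='$', prepend. Next row=LF[2]=0
  step 2: row=0, L[0]='s', prepend. Next row=LF[0]=10
  step 3: row=10, L[10]='u', prepend. Next row=LF[10]=12
  step 4: row=12, L[12]='m', prepend. Next row=LF[12]=4
  step 5: row=4, L[4]='a', prepend. Next row=LF[4]=1
  step 6: row=1, L[1]='t', prepend. Next row=LF[1]=11
  step 7: row=11, L[11]='o', prepend. Next row=LF[11]=6
  step 8: row=6, L[6]='p', prepend. Next row=LF[6]=8
  step 9: row=8, L[8]='o', prepend. Next row=LF[8]=5
  step 10: row=5, L[5]='p', prepend. Next row=LF[5]=7
  step 11: row=7, L[7]='p', prepend. Next row=LF[7]=9
  step 12: row=9, L[9]='i', prepend. Next row=LF[9]=3
  step 13: row=3, L[3]='h', prepend. Next row=LF[3]=2
Reversed output: hippopotamus$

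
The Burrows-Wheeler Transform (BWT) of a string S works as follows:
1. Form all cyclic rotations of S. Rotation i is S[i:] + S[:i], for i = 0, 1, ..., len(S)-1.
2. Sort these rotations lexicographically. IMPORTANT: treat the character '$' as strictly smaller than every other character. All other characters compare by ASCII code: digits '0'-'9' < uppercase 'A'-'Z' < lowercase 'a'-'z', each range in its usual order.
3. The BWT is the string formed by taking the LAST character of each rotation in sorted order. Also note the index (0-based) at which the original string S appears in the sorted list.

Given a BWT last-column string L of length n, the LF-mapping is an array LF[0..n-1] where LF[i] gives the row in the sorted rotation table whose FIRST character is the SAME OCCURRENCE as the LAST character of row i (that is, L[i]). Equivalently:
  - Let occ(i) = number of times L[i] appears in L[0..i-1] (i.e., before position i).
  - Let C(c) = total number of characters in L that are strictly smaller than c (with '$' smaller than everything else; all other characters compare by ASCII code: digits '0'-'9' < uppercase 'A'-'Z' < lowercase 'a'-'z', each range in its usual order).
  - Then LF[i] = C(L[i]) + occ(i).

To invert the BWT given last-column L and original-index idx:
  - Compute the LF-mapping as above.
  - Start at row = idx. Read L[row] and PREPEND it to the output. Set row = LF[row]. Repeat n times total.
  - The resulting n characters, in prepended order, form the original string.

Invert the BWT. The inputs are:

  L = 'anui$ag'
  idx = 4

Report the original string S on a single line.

LF mapping: 1 5 6 4 0 2 3
Walk LF starting at row 4, prepending L[row]:
  step 1: row=4, L[4]='$', prepend. Next row=LF[4]=0
  step 2: row=0, L[0]='a', prepend. Next row=LF[0]=1
  step 3: row=1, L[1]='n', prepend. Next row=LF[1]=5
  step 4: row=5, L[5]='a', prepend. Next row=LF[5]=2
  step 5: row=2, L[2]='u', prepend. Next row=LF[2]=6
  step 6: row=6, L[6]='g', prepend. Next row=LF[6]=3
  step 7: row=3, L[3]='i', prepend. Next row=LF[3]=4
Reversed output: iguana$

Answer: iguana$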